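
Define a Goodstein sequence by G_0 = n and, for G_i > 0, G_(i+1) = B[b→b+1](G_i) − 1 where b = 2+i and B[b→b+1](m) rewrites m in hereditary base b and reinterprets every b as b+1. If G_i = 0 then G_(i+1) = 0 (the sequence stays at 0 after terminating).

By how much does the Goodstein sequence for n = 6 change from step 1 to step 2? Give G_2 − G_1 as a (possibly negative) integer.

228

base 2: 6 = 2^2 + 2; at 3: 3^3 + 3 = 30; next = 29
base 3: 29 = 3^3 + 2; at 4: 4^4 + 2 = 258; next = 257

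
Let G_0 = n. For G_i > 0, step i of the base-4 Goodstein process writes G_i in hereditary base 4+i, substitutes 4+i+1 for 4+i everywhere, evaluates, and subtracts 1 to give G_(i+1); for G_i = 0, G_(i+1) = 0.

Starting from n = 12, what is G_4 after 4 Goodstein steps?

G_0=12  [base 4] 3·4  →[4↦5]→  3·5 = 15  −1 ⇒ G_1=14
G_1=14  [base 5] 2·5 + 4  →[5↦6]→  2·6 + 4 = 16  −1 ⇒ G_2=15
G_2=15  [base 6] 2·6 + 3  →[6↦7]→  2·7 + 3 = 17  −1 ⇒ G_3=16
G_3=16  [base 7] 2·7 + 2  →[7↦8]→  2·8 + 2 = 18  −1 ⇒ G_4=17

17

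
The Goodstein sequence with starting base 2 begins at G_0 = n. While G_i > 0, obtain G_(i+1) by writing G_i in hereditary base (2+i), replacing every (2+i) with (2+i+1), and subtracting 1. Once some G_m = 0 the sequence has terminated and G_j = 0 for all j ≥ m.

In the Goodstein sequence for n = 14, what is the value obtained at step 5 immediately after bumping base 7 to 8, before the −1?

i=0: 14 = 2^(2 + 1) + 2^2 + 2 (b=2); 2→3: 3^(3 + 1) + 3^3 + 3 = 111; 111−1 = 110
i=1: 110 = 3^(3 + 1) + 3^3 + 2 (b=3); 3→4: 4^(4 + 1) + 4^4 + 2 = 1282; 1282−1 = 1281
i=2: 1281 = 4^(4 + 1) + 4^4 + 1 (b=4); 4→5: 5^(5 + 1) + 5^5 + 1 = 18751; 18751−1 = 18750
i=3: 18750 = 5^(5 + 1) + 5^5 (b=5); 5→6: 6^(6 + 1) + 6^6 = 326592; 326592−1 = 326591
i=4: 326591 = 6^(6 + 1) + 5·6^5 + 5·6^4 + 5·6^3 + 5·6^2 + 5·6 + 5 (b=6); 6→7: 7^(7 + 1) + 5·7^5 + 5·7^4 + 5·7^3 + 5·7^2 + 5·7 + 5 = 5862841; 5862841−1 = 5862840
i=5: 5862840 = 7^(7 + 1) + 5·7^5 + 5·7^4 + 5·7^3 + 5·7^2 + 5·7 + 4 (b=7); 7→8: 8^(8 + 1) + 5·8^5 + 5·8^4 + 5·8^3 + 5·8^2 + 5·8 + 4 = 134404972; 134404972−1 = 134404971

134404972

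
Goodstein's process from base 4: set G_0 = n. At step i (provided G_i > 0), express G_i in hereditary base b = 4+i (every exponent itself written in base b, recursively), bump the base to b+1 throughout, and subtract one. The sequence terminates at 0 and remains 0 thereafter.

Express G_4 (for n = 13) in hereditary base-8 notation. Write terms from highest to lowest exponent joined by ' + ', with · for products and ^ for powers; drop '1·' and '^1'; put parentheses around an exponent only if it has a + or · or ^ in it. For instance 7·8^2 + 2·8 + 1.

step 0: 13 = 3·4 + 1; sub 5 for 4: 3·5 + 1; = 16; G_1 = 16−1 = 15
step 1: 15 = 3·5; sub 6 for 5: 3·6; = 18; G_2 = 18−1 = 17
step 2: 17 = 2·6 + 5; sub 7 for 6: 2·7 + 5; = 19; G_3 = 19−1 = 18
step 3: 18 = 2·7 + 4; sub 8 for 7: 2·8 + 4; = 20; G_4 = 20−1 = 19
step 4: 19 = 2·8 + 3; sub 9 for 8: 2·9 + 3; = 21; G_5 = 21−1 = 20

2·8 + 3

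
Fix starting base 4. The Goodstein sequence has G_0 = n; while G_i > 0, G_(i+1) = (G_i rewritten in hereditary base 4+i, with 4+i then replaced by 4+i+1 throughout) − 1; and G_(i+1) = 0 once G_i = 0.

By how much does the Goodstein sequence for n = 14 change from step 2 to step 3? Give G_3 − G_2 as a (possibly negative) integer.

G_0 = 14. HB_4(14) = 3·4 + 2. Bump = 17. G_1 = 16.
G_1 = 16. HB_5(16) = 3·5 + 1. Bump = 19. G_2 = 18.
G_2 = 18. HB_6(18) = 3·6. Bump = 21. G_3 = 20.

2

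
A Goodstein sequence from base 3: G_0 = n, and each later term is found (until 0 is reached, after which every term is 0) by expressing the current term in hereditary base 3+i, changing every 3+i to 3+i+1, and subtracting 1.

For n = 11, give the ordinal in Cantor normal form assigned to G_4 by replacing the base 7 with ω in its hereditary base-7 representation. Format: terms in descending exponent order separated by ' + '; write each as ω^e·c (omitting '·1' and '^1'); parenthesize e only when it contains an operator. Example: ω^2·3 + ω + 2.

G_0 = 11. HB_3(11) = 3^2 + 2. Bump = 18. G_1 = 17.
G_1 = 17. HB_4(17) = 4^2 + 1. Bump = 26. G_2 = 25.
G_2 = 25. HB_5(25) = 5^2. Bump = 36. G_3 = 35.
G_3 = 35. HB_6(35) = 5·6 + 5. Bump = 40. G_4 = 39.
G_4 = 39. HB_7(39) = 5·7 + 4. Bump = 44. G_5 = 43.

ω·5 + 4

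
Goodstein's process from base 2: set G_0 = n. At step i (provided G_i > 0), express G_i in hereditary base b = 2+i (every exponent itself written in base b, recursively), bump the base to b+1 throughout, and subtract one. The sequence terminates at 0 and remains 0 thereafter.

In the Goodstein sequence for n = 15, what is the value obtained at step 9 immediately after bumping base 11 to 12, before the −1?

106993479003784

G_0=15  [base 2] 2^(2 + 1) + 2^2 + 2 + 1  →[2↦3]→  3^(3 + 1) + 3^3 + 3 + 1 = 112  −1 ⇒ G_1=111
G_1=111  [base 3] 3^(3 + 1) + 3^3 + 3  →[3↦4]→  4^(4 + 1) + 4^4 + 4 = 1284  −1 ⇒ G_2=1283
G_2=1283  [base 4] 4^(4 + 1) + 4^4 + 3  →[4↦5]→  5^(5 + 1) + 5^5 + 3 = 18753  −1 ⇒ G_3=18752
G_3=18752  [base 5] 5^(5 + 1) + 5^5 + 2  →[5↦6]→  6^(6 + 1) + 6^6 + 2 = 326594  −1 ⇒ G_4=326593
G_4=326593  [base 6] 6^(6 + 1) + 6^6 + 1  →[6↦7]→  7^(7 + 1) + 7^7 + 1 = 6588345  −1 ⇒ G_5=6588344
G_5=6588344  [base 7] 7^(7 + 1) + 7^7  →[7↦8]→  8^(8 + 1) + 8^8 = 150994944  −1 ⇒ G_6=150994943
G_6=150994943  [base 8] 8^(8 + 1) + 7·8^7 + 7·8^6 + 7·8^5 + 7·8^4 + 7·8^3 + 7·8^2 + 7·8 + 7  →[8↦9]→  9^(9 + 1) + 7·9^7 + 7·9^6 + 7·9^5 + 7·9^4 + 7·9^3 + 7·9^2 + 7·9 + 7 = 3524450281  −1 ⇒ G_7=3524450280
G_7=3524450280  [base 9] 9^(9 + 1) + 7·9^7 + 7·9^6 + 7·9^5 + 7·9^4 + 7·9^3 + 7·9^2 + 7·9 + 6  →[9↦10]→  10^(10 + 1) + 7·10^7 + 7·10^6 + 7·10^5 + 7·10^4 + 7·10^3 + 7·10^2 + 7·10 + 6 = 100077777776  −1 ⇒ G_8=100077777775
G_8=100077777775  [base 10] 10^(10 + 1) + 7·10^7 + 7·10^6 + 7·10^5 + 7·10^4 + 7·10^3 + 7·10^2 + 7·10 + 5  →[10↦11]→  11^(11 + 1) + 7·11^7 + 7·11^6 + 7·11^5 + 7·11^4 + 7·11^3 + 7·11^2 + 7·11 + 5 = 3138578427935  −1 ⇒ G_9=3138578427934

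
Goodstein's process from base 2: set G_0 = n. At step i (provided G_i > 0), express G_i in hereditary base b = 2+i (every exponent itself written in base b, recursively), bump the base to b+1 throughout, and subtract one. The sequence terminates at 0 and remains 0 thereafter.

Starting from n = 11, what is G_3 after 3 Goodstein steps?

15627

step 0: 11 = 2^(2 + 1) + 2 + 1; sub 3 for 2: 3^(3 + 1) + 3 + 1; = 85; G_1 = 85−1 = 84
step 1: 84 = 3^(3 + 1) + 3; sub 4 for 3: 4^(4 + 1) + 4; = 1028; G_2 = 1028−1 = 1027
step 2: 1027 = 4^(4 + 1) + 3; sub 5 for 4: 5^(5 + 1) + 3; = 15628; G_3 = 15628−1 = 15627
step 3: 15627 = 5^(5 + 1) + 2; sub 6 for 5: 6^(6 + 1) + 2; = 279938; G_4 = 279938−1 = 279937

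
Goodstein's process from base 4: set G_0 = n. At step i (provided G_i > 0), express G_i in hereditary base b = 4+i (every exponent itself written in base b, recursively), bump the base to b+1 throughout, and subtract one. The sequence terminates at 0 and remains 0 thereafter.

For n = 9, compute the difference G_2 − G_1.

G_0=9  [base 4] 2·4 + 1  →[4↦5]→  2·5 + 1 = 11  −1 ⇒ G_1=10
G_1=10  [base 5] 2·5  →[5↦6]→  2·6 = 12  −1 ⇒ G_2=11

1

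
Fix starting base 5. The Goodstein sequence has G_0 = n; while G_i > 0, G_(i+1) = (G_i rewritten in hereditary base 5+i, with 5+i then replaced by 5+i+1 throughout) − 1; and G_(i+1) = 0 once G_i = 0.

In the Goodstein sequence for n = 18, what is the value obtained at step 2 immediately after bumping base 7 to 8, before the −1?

i=0: 18 = 3·5 + 3 (b=5); 5→6: 3·6 + 3 = 21; 21−1 = 20
i=1: 20 = 3·6 + 2 (b=6); 6→7: 3·7 + 2 = 23; 23−1 = 22
i=2: 22 = 3·7 + 1 (b=7); 7→8: 3·8 + 1 = 25; 25−1 = 24

25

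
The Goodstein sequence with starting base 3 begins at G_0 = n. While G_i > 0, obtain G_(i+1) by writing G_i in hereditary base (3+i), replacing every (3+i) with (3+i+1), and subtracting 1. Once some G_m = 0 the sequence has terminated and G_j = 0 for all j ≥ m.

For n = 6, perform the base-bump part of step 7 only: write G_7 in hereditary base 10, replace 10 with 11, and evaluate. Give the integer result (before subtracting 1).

step 0: 6 = 2·3; sub 4 for 3: 2·4; = 8; G_1 = 8−1 = 7
step 1: 7 = 4 + 3; sub 5 for 4: 5 + 3; = 8; G_2 = 8−1 = 7
step 2: 7 = 5 + 2; sub 6 for 5: 6 + 2; = 8; G_3 = 8−1 = 7
step 3: 7 = 6 + 1; sub 7 for 6: 7 + 1; = 8; G_4 = 8−1 = 7
step 4: 7 = 7; sub 8 for 7: 8; = 8; G_5 = 8−1 = 7
step 5: 7 = 7; sub 9 for 8: 7; = 7; G_6 = 7−1 = 6
step 6: 6 = 6; sub 10 for 9: 6; = 6; G_7 = 6−1 = 5
step 7: 5 = 5; sub 11 for 10: 5; = 5; G_8 = 5−1 = 4

5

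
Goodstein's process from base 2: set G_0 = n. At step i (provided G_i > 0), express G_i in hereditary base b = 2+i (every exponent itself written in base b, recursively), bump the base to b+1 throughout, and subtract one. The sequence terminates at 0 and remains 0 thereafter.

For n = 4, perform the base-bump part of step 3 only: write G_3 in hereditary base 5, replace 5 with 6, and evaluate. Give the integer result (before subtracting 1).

84

G_0=4  [base 2] 2^2  →[2↦3]→  3^3 = 27  −1 ⇒ G_1=26
G_1=26  [base 3] 2·3^2 + 2·3 + 2  →[3↦4]→  2·4^2 + 2·4 + 2 = 42  −1 ⇒ G_2=41
G_2=41  [base 4] 2·4^2 + 2·4 + 1  →[4↦5]→  2·5^2 + 2·5 + 1 = 61  −1 ⇒ G_3=60
G_3=60  [base 5] 2·5^2 + 2·5  →[5↦6]→  2·6^2 + 2·6 = 84  −1 ⇒ G_4=83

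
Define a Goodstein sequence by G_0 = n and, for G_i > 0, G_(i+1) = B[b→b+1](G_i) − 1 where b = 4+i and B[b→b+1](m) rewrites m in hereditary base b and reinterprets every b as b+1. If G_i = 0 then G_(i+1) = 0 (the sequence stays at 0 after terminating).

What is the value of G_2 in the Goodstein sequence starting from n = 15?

19

G_0=15  [base 4] 3·4 + 3  →[4↦5]→  3·5 + 3 = 18  −1 ⇒ G_1=17
G_1=17  [base 5] 3·5 + 2  →[5↦6]→  3·6 + 2 = 20  −1 ⇒ G_2=19
G_2=19  [base 6] 3·6 + 1  →[6↦7]→  3·7 + 1 = 22  −1 ⇒ G_3=21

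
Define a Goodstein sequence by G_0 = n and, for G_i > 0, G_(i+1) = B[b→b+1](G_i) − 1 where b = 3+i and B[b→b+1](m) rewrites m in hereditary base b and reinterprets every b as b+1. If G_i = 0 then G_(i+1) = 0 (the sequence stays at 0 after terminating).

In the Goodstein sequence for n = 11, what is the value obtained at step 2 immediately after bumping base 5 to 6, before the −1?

step 0: 11 = 3^2 + 2; sub 4 for 3: 4^2 + 2; = 18; G_1 = 18−1 = 17
step 1: 17 = 4^2 + 1; sub 5 for 4: 5^2 + 1; = 26; G_2 = 26−1 = 25
step 2: 25 = 5^2; sub 6 for 5: 6^2; = 36; G_3 = 36−1 = 35

36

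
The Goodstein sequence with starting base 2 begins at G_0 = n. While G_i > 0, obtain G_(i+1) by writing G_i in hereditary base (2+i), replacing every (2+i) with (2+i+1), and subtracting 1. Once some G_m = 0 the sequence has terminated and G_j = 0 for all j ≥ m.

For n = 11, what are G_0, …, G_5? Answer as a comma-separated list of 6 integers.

11, 84, 1027, 15627, 279937, 5764801

(0) 11|_2 = 2^(2 + 1) + 2 + 1 ↦ 3^(3 + 1) + 3 + 1|_3 = 85 ⇒ 84
(1) 84|_3 = 3^(3 + 1) + 3 ↦ 4^(4 + 1) + 4|_4 = 1028 ⇒ 1027
(2) 1027|_4 = 4^(4 + 1) + 3 ↦ 5^(5 + 1) + 3|_5 = 15628 ⇒ 15627
(3) 15627|_5 = 5^(5 + 1) + 2 ↦ 6^(6 + 1) + 2|_6 = 279938 ⇒ 279937
(4) 279937|_6 = 6^(6 + 1) + 1 ↦ 7^(7 + 1) + 1|_7 = 5764802 ⇒ 5764801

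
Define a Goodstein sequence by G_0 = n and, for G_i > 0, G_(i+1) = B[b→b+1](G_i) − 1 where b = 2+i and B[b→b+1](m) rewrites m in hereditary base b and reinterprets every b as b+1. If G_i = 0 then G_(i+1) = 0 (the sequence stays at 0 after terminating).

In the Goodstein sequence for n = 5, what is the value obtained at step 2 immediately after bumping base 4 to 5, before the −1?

468

G_0 = 5. HB_2(5) = 2^2 + 1. Bump = 28. G_1 = 27.
G_1 = 27. HB_3(27) = 3^3. Bump = 256. G_2 = 255.
G_2 = 255. HB_4(255) = 3·4^3 + 3·4^2 + 3·4 + 3. Bump = 468. G_3 = 467.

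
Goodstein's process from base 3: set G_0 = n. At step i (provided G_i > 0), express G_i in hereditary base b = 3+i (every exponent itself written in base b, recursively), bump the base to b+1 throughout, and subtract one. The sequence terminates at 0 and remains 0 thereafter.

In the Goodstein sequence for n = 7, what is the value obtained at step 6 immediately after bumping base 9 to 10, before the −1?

i=0: 7 = 2·3 + 1 (b=3); 3→4: 2·4 + 1 = 9; 9−1 = 8
i=1: 8 = 2·4 (b=4); 4→5: 2·5 = 10; 10−1 = 9
i=2: 9 = 5 + 4 (b=5); 5→6: 6 + 4 = 10; 10−1 = 9
i=3: 9 = 6 + 3 (b=6); 6→7: 7 + 3 = 10; 10−1 = 9
i=4: 9 = 7 + 2 (b=7); 7→8: 8 + 2 = 10; 10−1 = 9
i=5: 9 = 8 + 1 (b=8); 8→9: 9 + 1 = 10; 10−1 = 9
i=6: 9 = 9 (b=9); 9→10: 10 = 10; 10−1 = 9

10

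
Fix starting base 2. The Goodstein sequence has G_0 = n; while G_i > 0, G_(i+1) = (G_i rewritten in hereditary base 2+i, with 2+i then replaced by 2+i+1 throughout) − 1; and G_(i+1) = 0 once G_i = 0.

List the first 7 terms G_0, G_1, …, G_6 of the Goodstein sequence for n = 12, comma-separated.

12, 107, 1065, 15685, 280019, 5764910, 134217867

step 0: 12 = 2^(2 + 1) + 2^2; sub 3 for 2: 3^(3 + 1) + 3^3; = 108; G_1 = 108−1 = 107
step 1: 107 = 3^(3 + 1) + 2·3^2 + 2·3 + 2; sub 4 for 3: 4^(4 + 1) + 2·4^2 + 2·4 + 2; = 1066; G_2 = 1066−1 = 1065
step 2: 1065 = 4^(4 + 1) + 2·4^2 + 2·4 + 1; sub 5 for 4: 5^(5 + 1) + 2·5^2 + 2·5 + 1; = 15686; G_3 = 15686−1 = 15685
step 3: 15685 = 5^(5 + 1) + 2·5^2 + 2·5; sub 6 for 5: 6^(6 + 1) + 2·6^2 + 2·6; = 280020; G_4 = 280020−1 = 280019
step 4: 280019 = 6^(6 + 1) + 2·6^2 + 6 + 5; sub 7 for 6: 7^(7 + 1) + 2·7^2 + 7 + 5; = 5764911; G_5 = 5764911−1 = 5764910
step 5: 5764910 = 7^(7 + 1) + 2·7^2 + 7 + 4; sub 8 for 7: 8^(8 + 1) + 2·8^2 + 8 + 4; = 134217868; G_6 = 134217868−1 = 134217867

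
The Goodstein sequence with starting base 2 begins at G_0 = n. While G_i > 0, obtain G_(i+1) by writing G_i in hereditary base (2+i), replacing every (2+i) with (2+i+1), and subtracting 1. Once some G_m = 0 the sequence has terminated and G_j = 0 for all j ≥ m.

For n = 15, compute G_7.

3524450280

(0) 15|_2 = 2^(2 + 1) + 2^2 + 2 + 1 ↦ 3^(3 + 1) + 3^3 + 3 + 1|_3 = 112 ⇒ 111
(1) 111|_3 = 3^(3 + 1) + 3^3 + 3 ↦ 4^(4 + 1) + 4^4 + 4|_4 = 1284 ⇒ 1283
(2) 1283|_4 = 4^(4 + 1) + 4^4 + 3 ↦ 5^(5 + 1) + 5^5 + 3|_5 = 18753 ⇒ 18752
(3) 18752|_5 = 5^(5 + 1) + 5^5 + 2 ↦ 6^(6 + 1) + 6^6 + 2|_6 = 326594 ⇒ 326593
(4) 326593|_6 = 6^(6 + 1) + 6^6 + 1 ↦ 7^(7 + 1) + 7^7 + 1|_7 = 6588345 ⇒ 6588344
(5) 6588344|_7 = 7^(7 + 1) + 7^7 ↦ 8^(8 + 1) + 8^8|_8 = 150994944 ⇒ 150994943
(6) 150994943|_8 = 8^(8 + 1) + 7·8^7 + 7·8^6 + 7·8^5 + 7·8^4 + 7·8^3 + 7·8^2 + 7·8 + 7 ↦ 9^(9 + 1) + 7·9^7 + 7·9^6 + 7·9^5 + 7·9^4 + 7·9^3 + 7·9^2 + 7·9 + 7|_9 = 3524450281 ⇒ 3524450280
(7) 3524450280|_9 = 9^(9 + 1) + 7·9^7 + 7·9^6 + 7·9^5 + 7·9^4 + 7·9^3 + 7·9^2 + 7·9 + 6 ↦ 10^(10 + 1) + 7·10^7 + 7·10^6 + 7·10^5 + 7·10^4 + 7·10^3 + 7·10^2 + 7·10 + 6|_10 = 100077777776 ⇒ 100077777775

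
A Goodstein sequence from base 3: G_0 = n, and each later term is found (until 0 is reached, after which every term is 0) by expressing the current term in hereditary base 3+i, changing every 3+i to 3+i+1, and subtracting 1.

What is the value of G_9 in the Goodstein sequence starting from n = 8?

11

8 —HB3→ 2·3 + 2 —bump→ 2·4 + 2 = 10 —(−1)→ 9
9 —HB4→ 2·4 + 1 —bump→ 2·5 + 1 = 11 —(−1)→ 10
10 —HB5→ 2·5 —bump→ 2·6 = 12 —(−1)→ 11
11 —HB6→ 6 + 5 —bump→ 7 + 5 = 12 —(−1)→ 11
11 —HB7→ 7 + 4 —bump→ 8 + 4 = 12 —(−1)→ 11
11 —HB8→ 8 + 3 —bump→ 9 + 3 = 12 —(−1)→ 11
11 —HB9→ 9 + 2 —bump→ 10 + 2 = 12 —(−1)→ 11
11 —HB10→ 10 + 1 —bump→ 11 + 1 = 12 —(−1)→ 11
11 —HB11→ 11 —bump→ 12 = 12 —(−1)→ 11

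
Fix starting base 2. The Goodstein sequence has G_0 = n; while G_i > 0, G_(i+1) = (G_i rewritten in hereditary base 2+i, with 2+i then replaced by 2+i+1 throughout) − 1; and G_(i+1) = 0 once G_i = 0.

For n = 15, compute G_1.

111

base 2: 15 = 2^(2 + 1) + 2^2 + 2 + 1; at 3: 3^(3 + 1) + 3^3 + 3 + 1 = 112; next = 111
base 3: 111 = 3^(3 + 1) + 3^3 + 3; at 4: 4^(4 + 1) + 4^4 + 4 = 1284; next = 1283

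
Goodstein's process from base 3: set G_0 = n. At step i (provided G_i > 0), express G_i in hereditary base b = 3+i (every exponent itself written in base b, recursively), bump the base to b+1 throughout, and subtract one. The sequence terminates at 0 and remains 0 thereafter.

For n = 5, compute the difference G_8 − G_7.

-1

(0) 5|_3 = 3 + 2 ↦ 4 + 2|_4 = 6 ⇒ 5
(1) 5|_4 = 4 + 1 ↦ 5 + 1|_5 = 6 ⇒ 5
(2) 5|_5 = 5 ↦ 6|_6 = 6 ⇒ 5
(3) 5|_6 = 5 ↦ 5|_7 = 5 ⇒ 4
(4) 4|_7 = 4 ↦ 4|_8 = 4 ⇒ 3
(5) 3|_8 = 3 ↦ 3|_9 = 3 ⇒ 2
(6) 2|_9 = 2 ↦ 2|_10 = 2 ⇒ 1
(7) 1|_10 = 1 ↦ 1|_11 = 1 ⇒ 0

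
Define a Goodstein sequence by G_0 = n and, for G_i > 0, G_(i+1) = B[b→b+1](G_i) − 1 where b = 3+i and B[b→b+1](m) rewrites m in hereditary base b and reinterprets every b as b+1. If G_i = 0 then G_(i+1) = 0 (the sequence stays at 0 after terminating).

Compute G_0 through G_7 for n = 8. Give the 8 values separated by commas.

[0] 8 ≡ 2·3 + 2 (base 3). Lift 4: 10. −1: 9.
[1] 9 ≡ 2·4 + 1 (base 4). Lift 5: 11. −1: 10.
[2] 10 ≡ 2·5 (base 5). Lift 6: 12. −1: 11.
[3] 11 ≡ 6 + 5 (base 6). Lift 7: 12. −1: 11.
[4] 11 ≡ 7 + 4 (base 7). Lift 8: 12. −1: 11.
[5] 11 ≡ 8 + 3 (base 8). Lift 9: 12. −1: 11.
[6] 11 ≡ 9 + 2 (base 9). Lift 10: 12. −1: 11.

8, 9, 10, 11, 11, 11, 11, 11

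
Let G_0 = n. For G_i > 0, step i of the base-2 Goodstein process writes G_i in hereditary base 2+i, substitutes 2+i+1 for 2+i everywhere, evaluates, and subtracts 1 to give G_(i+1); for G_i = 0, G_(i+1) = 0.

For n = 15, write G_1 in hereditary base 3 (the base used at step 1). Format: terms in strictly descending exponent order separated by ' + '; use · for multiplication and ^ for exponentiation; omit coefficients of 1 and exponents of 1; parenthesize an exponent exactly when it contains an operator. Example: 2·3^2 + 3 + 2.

i=0: 15 = 2^(2 + 1) + 2^2 + 2 + 1 (b=2); 2→3: 3^(3 + 1) + 3^3 + 3 + 1 = 112; 112−1 = 111
i=1: 111 = 3^(3 + 1) + 3^3 + 3 (b=3); 3→4: 4^(4 + 1) + 4^4 + 4 = 1284; 1284−1 = 1283

3^(3 + 1) + 3^3 + 3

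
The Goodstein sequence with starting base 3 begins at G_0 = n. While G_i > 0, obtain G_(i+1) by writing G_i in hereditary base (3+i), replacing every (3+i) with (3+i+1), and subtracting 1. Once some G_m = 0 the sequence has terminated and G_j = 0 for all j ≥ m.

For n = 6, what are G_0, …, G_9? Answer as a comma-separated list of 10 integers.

6, 7, 7, 7, 7, 7, 6, 5, 4, 3

i=0: 6 = 2·3 (b=3); 3→4: 2·4 = 8; 8−1 = 7
i=1: 7 = 4 + 3 (b=4); 4→5: 5 + 3 = 8; 8−1 = 7
i=2: 7 = 5 + 2 (b=5); 5→6: 6 + 2 = 8; 8−1 = 7
i=3: 7 = 6 + 1 (b=6); 6→7: 7 + 1 = 8; 8−1 = 7
i=4: 7 = 7 (b=7); 7→8: 8 = 8; 8−1 = 7
i=5: 7 = 7 (b=8); 8→9: 7 = 7; 7−1 = 6
i=6: 6 = 6 (b=9); 9→10: 6 = 6; 6−1 = 5
i=7: 5 = 5 (b=10); 10→11: 5 = 5; 5−1 = 4
i=8: 4 = 4 (b=11); 11→12: 4 = 4; 4−1 = 3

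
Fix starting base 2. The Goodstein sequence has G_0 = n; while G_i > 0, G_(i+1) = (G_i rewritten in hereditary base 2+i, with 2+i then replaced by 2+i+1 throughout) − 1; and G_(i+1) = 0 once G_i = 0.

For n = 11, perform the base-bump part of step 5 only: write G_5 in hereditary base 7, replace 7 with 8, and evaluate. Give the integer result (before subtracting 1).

G_0 = 11. HB_2(11) = 2^(2 + 1) + 2 + 1. Bump = 85. G_1 = 84.
G_1 = 84. HB_3(84) = 3^(3 + 1) + 3. Bump = 1028. G_2 = 1027.
G_2 = 1027. HB_4(1027) = 4^(4 + 1) + 3. Bump = 15628. G_3 = 15627.
G_3 = 15627. HB_5(15627) = 5^(5 + 1) + 2. Bump = 279938. G_4 = 279937.
G_4 = 279937. HB_6(279937) = 6^(6 + 1) + 1. Bump = 5764802. G_5 = 5764801.
G_5 = 5764801. HB_7(5764801) = 7^(7 + 1). Bump = 134217728. G_6 = 134217727.

134217728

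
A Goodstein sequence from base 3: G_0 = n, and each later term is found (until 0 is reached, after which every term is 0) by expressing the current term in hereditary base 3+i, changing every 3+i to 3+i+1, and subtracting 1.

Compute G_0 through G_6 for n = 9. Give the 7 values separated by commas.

9, 15, 17, 19, 21, 23, 24

9 —HB3→ 3^2 —bump→ 4^2 = 16 —(−1)→ 15
15 —HB4→ 3·4 + 3 —bump→ 3·5 + 3 = 18 —(−1)→ 17
17 —HB5→ 3·5 + 2 —bump→ 3·6 + 2 = 20 —(−1)→ 19
19 —HB6→ 3·6 + 1 —bump→ 3·7 + 1 = 22 —(−1)→ 21
21 —HB7→ 3·7 —bump→ 3·8 = 24 —(−1)→ 23
23 —HB8→ 2·8 + 7 —bump→ 2·9 + 7 = 25 —(−1)→ 24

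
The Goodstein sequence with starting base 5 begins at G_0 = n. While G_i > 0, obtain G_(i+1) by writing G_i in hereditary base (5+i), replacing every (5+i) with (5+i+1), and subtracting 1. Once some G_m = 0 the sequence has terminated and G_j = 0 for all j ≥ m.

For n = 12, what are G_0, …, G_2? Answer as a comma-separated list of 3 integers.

base 5: 12 = 2·5 + 2; at 6: 2·6 + 2 = 14; next = 13
base 6: 13 = 2·6 + 1; at 7: 2·7 + 1 = 15; next = 14

12, 13, 14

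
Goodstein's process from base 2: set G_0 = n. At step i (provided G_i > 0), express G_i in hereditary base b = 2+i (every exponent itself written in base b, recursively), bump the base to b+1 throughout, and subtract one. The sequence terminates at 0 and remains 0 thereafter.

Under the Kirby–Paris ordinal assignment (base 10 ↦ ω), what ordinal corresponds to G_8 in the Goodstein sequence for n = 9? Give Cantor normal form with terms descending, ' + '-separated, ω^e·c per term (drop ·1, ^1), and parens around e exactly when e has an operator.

ω^ω·3 + ω^3·3 + ω^2·3 + ω·2 + 5

G_0=9  [base 2] 2^(2 + 1) + 1  →[2↦3]→  3^(3 + 1) + 1 = 82  −1 ⇒ G_1=81
G_1=81  [base 3] 3^(3 + 1)  →[3↦4]→  4^(4 + 1) = 1024  −1 ⇒ G_2=1023
G_2=1023  [base 4] 3·4^4 + 3·4^3 + 3·4^2 + 3·4 + 3  →[4↦5]→  3·5^5 + 3·5^3 + 3·5^2 + 3·5 + 3 = 9843  −1 ⇒ G_3=9842
G_3=9842  [base 5] 3·5^5 + 3·5^3 + 3·5^2 + 3·5 + 2  →[5↦6]→  3·6^6 + 3·6^3 + 3·6^2 + 3·6 + 2 = 140744  −1 ⇒ G_4=140743
G_4=140743  [base 6] 3·6^6 + 3·6^3 + 3·6^2 + 3·6 + 1  →[6↦7]→  3·7^7 + 3·7^3 + 3·7^2 + 3·7 + 1 = 2471827  −1 ⇒ G_5=2471826
G_5=2471826  [base 7] 3·7^7 + 3·7^3 + 3·7^2 + 3·7  →[7↦8]→  3·8^8 + 3·8^3 + 3·8^2 + 3·8 = 50333400  −1 ⇒ G_6=50333399
G_6=50333399  [base 8] 3·8^8 + 3·8^3 + 3·8^2 + 2·8 + 7  →[8↦9]→  3·9^9 + 3·9^3 + 3·9^2 + 2·9 + 7 = 1162263922  −1 ⇒ G_7=1162263921
G_7=1162263921  [base 9] 3·9^9 + 3·9^3 + 3·9^2 + 2·9 + 6  →[9↦10]→  3·10^10 + 3·10^3 + 3·10^2 + 2·10 + 6 = 30000003326  −1 ⇒ G_8=30000003325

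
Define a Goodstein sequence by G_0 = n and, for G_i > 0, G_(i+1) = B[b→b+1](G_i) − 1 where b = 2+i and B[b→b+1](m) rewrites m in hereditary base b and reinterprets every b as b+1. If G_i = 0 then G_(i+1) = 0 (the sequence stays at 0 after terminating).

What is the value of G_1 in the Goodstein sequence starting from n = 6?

29

G_0 = 6. HB_2(6) = 2^2 + 2. Bump = 30. G_1 = 29.
G_1 = 29. HB_3(29) = 3^3 + 2. Bump = 258. G_2 = 257.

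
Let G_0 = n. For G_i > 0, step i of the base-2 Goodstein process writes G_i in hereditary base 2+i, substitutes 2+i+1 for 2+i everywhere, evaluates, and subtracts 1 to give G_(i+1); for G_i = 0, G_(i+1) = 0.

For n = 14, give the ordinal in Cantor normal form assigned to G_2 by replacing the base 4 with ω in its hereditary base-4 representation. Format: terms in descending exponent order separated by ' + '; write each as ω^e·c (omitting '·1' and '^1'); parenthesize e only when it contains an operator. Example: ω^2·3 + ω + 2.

ω^(ω + 1) + ω^ω + 1

step 0: 14 = 2^(2 + 1) + 2^2 + 2; sub 3 for 2: 3^(3 + 1) + 3^3 + 3; = 111; G_1 = 111−1 = 110
step 1: 110 = 3^(3 + 1) + 3^3 + 2; sub 4 for 3: 4^(4 + 1) + 4^4 + 2; = 1282; G_2 = 1282−1 = 1281
step 2: 1281 = 4^(4 + 1) + 4^4 + 1; sub 5 for 4: 5^(5 + 1) + 5^5 + 1; = 18751; G_3 = 18751−1 = 18750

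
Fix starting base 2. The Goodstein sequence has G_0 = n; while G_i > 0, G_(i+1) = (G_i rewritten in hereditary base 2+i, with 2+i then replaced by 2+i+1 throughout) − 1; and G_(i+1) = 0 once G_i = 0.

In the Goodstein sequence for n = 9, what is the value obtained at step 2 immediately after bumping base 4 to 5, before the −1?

9843

base 2: 9 = 2^(2 + 1) + 1; at 3: 3^(3 + 1) + 1 = 82; next = 81
base 3: 81 = 3^(3 + 1); at 4: 4^(4 + 1) = 1024; next = 1023
base 4: 1023 = 3·4^4 + 3·4^3 + 3·4^2 + 3·4 + 3; at 5: 3·5^5 + 3·5^3 + 3·5^2 + 3·5 + 3 = 9843; next = 9842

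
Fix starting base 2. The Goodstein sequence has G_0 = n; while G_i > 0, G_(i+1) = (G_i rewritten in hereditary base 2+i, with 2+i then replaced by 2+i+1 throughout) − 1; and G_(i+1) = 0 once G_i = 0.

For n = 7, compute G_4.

46657

7 —HB2→ 2^2 + 2 + 1 —bump→ 3^3 + 3 + 1 = 31 —(−1)→ 30
30 —HB3→ 3^3 + 3 —bump→ 4^4 + 4 = 260 —(−1)→ 259
259 —HB4→ 4^4 + 3 —bump→ 5^5 + 3 = 3128 —(−1)→ 3127
3127 —HB5→ 5^5 + 2 —bump→ 6^6 + 2 = 46658 —(−1)→ 46657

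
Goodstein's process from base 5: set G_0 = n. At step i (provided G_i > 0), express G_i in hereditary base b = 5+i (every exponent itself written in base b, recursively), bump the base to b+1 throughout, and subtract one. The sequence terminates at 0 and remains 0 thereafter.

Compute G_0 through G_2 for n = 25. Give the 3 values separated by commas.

[0] 25 ≡ 5^2 (base 5). Lift 6: 36. −1: 35.
[1] 35 ≡ 5·6 + 5 (base 6). Lift 7: 40. −1: 39.

25, 35, 39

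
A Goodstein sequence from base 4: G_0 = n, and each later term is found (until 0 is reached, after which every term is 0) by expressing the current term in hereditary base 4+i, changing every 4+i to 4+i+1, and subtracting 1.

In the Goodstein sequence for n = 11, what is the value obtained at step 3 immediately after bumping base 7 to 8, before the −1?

16

[0] 11 ≡ 2·4 + 3 (base 4). Lift 5: 13. −1: 12.
[1] 12 ≡ 2·5 + 2 (base 5). Lift 6: 14. −1: 13.
[2] 13 ≡ 2·6 + 1 (base 6). Lift 7: 15. −1: 14.
[3] 14 ≡ 2·7 (base 7). Lift 8: 16. −1: 15.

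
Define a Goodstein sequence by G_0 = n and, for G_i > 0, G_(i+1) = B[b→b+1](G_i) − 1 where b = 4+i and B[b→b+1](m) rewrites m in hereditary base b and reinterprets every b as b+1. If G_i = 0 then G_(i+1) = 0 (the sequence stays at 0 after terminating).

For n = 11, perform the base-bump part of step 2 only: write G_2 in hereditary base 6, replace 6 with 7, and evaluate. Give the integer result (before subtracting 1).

(0) 11|_4 = 2·4 + 3 ↦ 2·5 + 3|_5 = 13 ⇒ 12
(1) 12|_5 = 2·5 + 2 ↦ 2·6 + 2|_6 = 14 ⇒ 13
(2) 13|_6 = 2·6 + 1 ↦ 2·7 + 1|_7 = 15 ⇒ 14

15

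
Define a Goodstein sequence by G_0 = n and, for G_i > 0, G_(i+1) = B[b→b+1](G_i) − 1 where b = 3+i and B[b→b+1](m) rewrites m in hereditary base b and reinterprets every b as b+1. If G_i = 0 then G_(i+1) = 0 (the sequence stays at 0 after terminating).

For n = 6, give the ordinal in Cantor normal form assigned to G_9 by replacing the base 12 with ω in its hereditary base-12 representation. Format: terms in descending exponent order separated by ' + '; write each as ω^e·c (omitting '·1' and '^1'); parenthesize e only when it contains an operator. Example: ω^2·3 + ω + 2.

3

i=0: 6 = 2·3 (b=3); 3→4: 2·4 = 8; 8−1 = 7
i=1: 7 = 4 + 3 (b=4); 4→5: 5 + 3 = 8; 8−1 = 7
i=2: 7 = 5 + 2 (b=5); 5→6: 6 + 2 = 8; 8−1 = 7
i=3: 7 = 6 + 1 (b=6); 6→7: 7 + 1 = 8; 8−1 = 7
i=4: 7 = 7 (b=7); 7→8: 8 = 8; 8−1 = 7
i=5: 7 = 7 (b=8); 8→9: 7 = 7; 7−1 = 6
i=6: 6 = 6 (b=9); 9→10: 6 = 6; 6−1 = 5
i=7: 5 = 5 (b=10); 10→11: 5 = 5; 5−1 = 4
i=8: 4 = 4 (b=11); 11→12: 4 = 4; 4−1 = 3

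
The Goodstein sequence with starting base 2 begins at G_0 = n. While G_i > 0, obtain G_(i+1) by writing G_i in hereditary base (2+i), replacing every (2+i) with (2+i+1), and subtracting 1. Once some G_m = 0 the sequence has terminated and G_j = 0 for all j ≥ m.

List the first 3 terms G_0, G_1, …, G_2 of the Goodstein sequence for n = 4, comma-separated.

4, 26, 41

4 —HB2→ 2^2 —bump→ 3^3 = 27 —(−1)→ 26
26 —HB3→ 2·3^2 + 2·3 + 2 —bump→ 2·4^2 + 2·4 + 2 = 42 —(−1)→ 41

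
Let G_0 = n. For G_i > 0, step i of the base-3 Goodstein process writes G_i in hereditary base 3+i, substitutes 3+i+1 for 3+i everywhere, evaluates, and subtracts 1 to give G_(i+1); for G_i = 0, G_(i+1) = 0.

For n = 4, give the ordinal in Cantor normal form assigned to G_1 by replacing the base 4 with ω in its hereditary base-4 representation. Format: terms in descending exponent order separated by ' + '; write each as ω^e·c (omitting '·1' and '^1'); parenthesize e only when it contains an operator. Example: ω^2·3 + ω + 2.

G_0=4  [base 3] 3 + 1  →[3↦4]→  4 + 1 = 5  −1 ⇒ G_1=4
G_1=4  [base 4] 4  →[4↦5]→  5 = 5  −1 ⇒ G_2=4

ω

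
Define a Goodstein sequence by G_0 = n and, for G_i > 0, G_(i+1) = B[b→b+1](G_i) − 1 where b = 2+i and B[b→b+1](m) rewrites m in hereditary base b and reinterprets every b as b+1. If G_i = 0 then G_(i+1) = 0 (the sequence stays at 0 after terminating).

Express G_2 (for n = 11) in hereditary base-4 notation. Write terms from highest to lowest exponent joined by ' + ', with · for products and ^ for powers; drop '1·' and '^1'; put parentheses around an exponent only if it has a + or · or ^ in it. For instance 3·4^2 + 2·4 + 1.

11 —HB2→ 2^(2 + 1) + 2 + 1 —bump→ 3^(3 + 1) + 3 + 1 = 85 —(−1)→ 84
84 —HB3→ 3^(3 + 1) + 3 —bump→ 4^(4 + 1) + 4 = 1028 —(−1)→ 1027
1027 —HB4→ 4^(4 + 1) + 3 —bump→ 5^(5 + 1) + 3 = 15628 —(−1)→ 15627

4^(4 + 1) + 3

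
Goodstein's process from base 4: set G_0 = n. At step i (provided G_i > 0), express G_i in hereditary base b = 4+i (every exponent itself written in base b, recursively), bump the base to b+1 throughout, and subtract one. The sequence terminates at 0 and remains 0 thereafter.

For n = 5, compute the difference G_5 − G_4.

[0] 5 ≡ 4 + 1 (base 4). Lift 5: 6. −1: 5.
[1] 5 ≡ 5 (base 5). Lift 6: 6. −1: 5.
[2] 5 ≡ 5 (base 6). Lift 7: 5. −1: 4.
[3] 4 ≡ 4 (base 7). Lift 8: 4. −1: 3.
[4] 3 ≡ 3 (base 8). Lift 9: 3. −1: 2.

-1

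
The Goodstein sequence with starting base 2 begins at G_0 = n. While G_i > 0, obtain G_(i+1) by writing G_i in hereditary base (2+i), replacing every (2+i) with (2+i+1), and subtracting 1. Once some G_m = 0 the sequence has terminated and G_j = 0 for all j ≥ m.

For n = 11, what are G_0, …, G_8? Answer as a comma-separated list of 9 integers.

11, 84, 1027, 15627, 279937, 5764801, 134217727, 2749609302, 70077777775

step 0: 11 = 2^(2 + 1) + 2 + 1; sub 3 for 2: 3^(3 + 1) + 3 + 1; = 85; G_1 = 85−1 = 84
step 1: 84 = 3^(3 + 1) + 3; sub 4 for 3: 4^(4 + 1) + 4; = 1028; G_2 = 1028−1 = 1027
step 2: 1027 = 4^(4 + 1) + 3; sub 5 for 4: 5^(5 + 1) + 3; = 15628; G_3 = 15628−1 = 15627
step 3: 15627 = 5^(5 + 1) + 2; sub 6 for 5: 6^(6 + 1) + 2; = 279938; G_4 = 279938−1 = 279937
step 4: 279937 = 6^(6 + 1) + 1; sub 7 for 6: 7^(7 + 1) + 1; = 5764802; G_5 = 5764802−1 = 5764801
step 5: 5764801 = 7^(7 + 1); sub 8 for 7: 8^(8 + 1); = 134217728; G_6 = 134217728−1 = 134217727
step 6: 134217727 = 7·8^8 + 7·8^7 + 7·8^6 + 7·8^5 + 7·8^4 + 7·8^3 + 7·8^2 + 7·8 + 7; sub 9 for 8: 7·9^9 + 7·9^7 + 7·9^6 + 7·9^5 + 7·9^4 + 7·9^3 + 7·9^2 + 7·9 + 7; = 2749609303; G_7 = 2749609303−1 = 2749609302
step 7: 2749609302 = 7·9^9 + 7·9^7 + 7·9^6 + 7·9^5 + 7·9^4 + 7·9^3 + 7·9^2 + 7·9 + 6; sub 10 for 9: 7·10^10 + 7·10^7 + 7·10^6 + 7·10^5 + 7·10^4 + 7·10^3 + 7·10^2 + 7·10 + 6; = 70077777776; G_8 = 70077777776−1 = 70077777775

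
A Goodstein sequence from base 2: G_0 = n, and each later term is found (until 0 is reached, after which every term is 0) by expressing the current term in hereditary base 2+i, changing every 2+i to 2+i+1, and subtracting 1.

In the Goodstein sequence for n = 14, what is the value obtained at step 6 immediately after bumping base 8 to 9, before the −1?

G_0=14  [base 2] 2^(2 + 1) + 2^2 + 2  →[2↦3]→  3^(3 + 1) + 3^3 + 3 = 111  −1 ⇒ G_1=110
G_1=110  [base 3] 3^(3 + 1) + 3^3 + 2  →[3↦4]→  4^(4 + 1) + 4^4 + 2 = 1282  −1 ⇒ G_2=1281
G_2=1281  [base 4] 4^(4 + 1) + 4^4 + 1  →[4↦5]→  5^(5 + 1) + 5^5 + 1 = 18751  −1 ⇒ G_3=18750
G_3=18750  [base 5] 5^(5 + 1) + 5^5  →[5↦6]→  6^(6 + 1) + 6^6 = 326592  −1 ⇒ G_4=326591
G_4=326591  [base 6] 6^(6 + 1) + 5·6^5 + 5·6^4 + 5·6^3 + 5·6^2 + 5·6 + 5  →[6↦7]→  7^(7 + 1) + 5·7^5 + 5·7^4 + 5·7^3 + 5·7^2 + 5·7 + 5 = 5862841  −1 ⇒ G_5=5862840
G_5=5862840  [base 7] 7^(7 + 1) + 5·7^5 + 5·7^4 + 5·7^3 + 5·7^2 + 5·7 + 4  →[7↦8]→  8^(8 + 1) + 5·8^5 + 5·8^4 + 5·8^3 + 5·8^2 + 5·8 + 4 = 134404972  −1 ⇒ G_6=134404971
G_6=134404971  [base 8] 8^(8 + 1) + 5·8^5 + 5·8^4 + 5·8^3 + 5·8^2 + 5·8 + 3  →[8↦9]→  9^(9 + 1) + 5·9^5 + 5·9^4 + 5·9^3 + 5·9^2 + 5·9 + 3 = 3487116549  −1 ⇒ G_7=3487116548

3487116549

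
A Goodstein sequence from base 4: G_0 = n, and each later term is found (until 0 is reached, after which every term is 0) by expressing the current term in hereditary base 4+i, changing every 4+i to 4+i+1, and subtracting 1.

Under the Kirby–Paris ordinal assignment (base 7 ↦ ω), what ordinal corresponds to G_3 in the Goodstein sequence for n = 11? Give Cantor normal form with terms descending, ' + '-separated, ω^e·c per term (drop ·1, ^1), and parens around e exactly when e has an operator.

G_0=11  [base 4] 2·4 + 3  →[4↦5]→  2·5 + 3 = 13  −1 ⇒ G_1=12
G_1=12  [base 5] 2·5 + 2  →[5↦6]→  2·6 + 2 = 14  −1 ⇒ G_2=13
G_2=13  [base 6] 2·6 + 1  →[6↦7]→  2·7 + 1 = 15  −1 ⇒ G_3=14
G_3=14  [base 7] 2·7  →[7↦8]→  2·8 = 16  −1 ⇒ G_4=15

ω·2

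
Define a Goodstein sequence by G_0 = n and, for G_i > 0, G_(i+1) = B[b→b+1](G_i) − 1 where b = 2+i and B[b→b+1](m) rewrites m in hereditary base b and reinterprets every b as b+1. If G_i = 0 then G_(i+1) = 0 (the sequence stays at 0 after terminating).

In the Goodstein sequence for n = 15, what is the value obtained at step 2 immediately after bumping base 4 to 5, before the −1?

15 —HB2→ 2^(2 + 1) + 2^2 + 2 + 1 —bump→ 3^(3 + 1) + 3^3 + 3 + 1 = 112 —(−1)→ 111
111 —HB3→ 3^(3 + 1) + 3^3 + 3 —bump→ 4^(4 + 1) + 4^4 + 4 = 1284 —(−1)→ 1283
1283 —HB4→ 4^(4 + 1) + 4^4 + 3 —bump→ 5^(5 + 1) + 5^5 + 3 = 18753 —(−1)→ 18752

18753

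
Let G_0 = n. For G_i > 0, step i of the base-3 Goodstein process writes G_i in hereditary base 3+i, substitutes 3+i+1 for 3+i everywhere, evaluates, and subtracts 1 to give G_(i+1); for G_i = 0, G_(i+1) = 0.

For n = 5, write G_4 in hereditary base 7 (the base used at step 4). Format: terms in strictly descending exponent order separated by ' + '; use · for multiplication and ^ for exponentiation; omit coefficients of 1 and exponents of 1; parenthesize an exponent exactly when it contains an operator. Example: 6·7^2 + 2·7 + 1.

base 3: 5 = 3 + 2; at 4: 4 + 2 = 6; next = 5
base 4: 5 = 4 + 1; at 5: 5 + 1 = 6; next = 5
base 5: 5 = 5; at 6: 6 = 6; next = 5
base 6: 5 = 5; at 7: 5 = 5; next = 4
base 7: 4 = 4; at 8: 4 = 4; next = 3

4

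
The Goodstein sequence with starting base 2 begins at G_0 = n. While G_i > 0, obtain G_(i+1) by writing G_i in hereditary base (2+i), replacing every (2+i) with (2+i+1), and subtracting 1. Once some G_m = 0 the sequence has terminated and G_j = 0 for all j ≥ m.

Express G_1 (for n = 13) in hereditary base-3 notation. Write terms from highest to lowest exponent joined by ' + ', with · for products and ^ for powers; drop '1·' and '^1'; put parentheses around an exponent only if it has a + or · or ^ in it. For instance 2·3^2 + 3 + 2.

3^(3 + 1) + 3^3

step 0: 13 = 2^(2 + 1) + 2^2 + 1; sub 3 for 2: 3^(3 + 1) + 3^3 + 1; = 109; G_1 = 109−1 = 108
step 1: 108 = 3^(3 + 1) + 3^3; sub 4 for 3: 4^(4 + 1) + 4^4; = 1280; G_2 = 1280−1 = 1279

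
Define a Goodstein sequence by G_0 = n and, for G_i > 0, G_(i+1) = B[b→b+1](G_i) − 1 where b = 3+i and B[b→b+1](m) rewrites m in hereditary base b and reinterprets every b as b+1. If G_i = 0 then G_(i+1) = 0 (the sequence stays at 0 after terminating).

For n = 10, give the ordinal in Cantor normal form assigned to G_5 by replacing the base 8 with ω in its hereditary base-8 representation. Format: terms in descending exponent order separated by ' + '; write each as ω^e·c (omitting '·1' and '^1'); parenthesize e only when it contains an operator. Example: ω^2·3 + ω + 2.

ω·4 + 1

10 —HB3→ 3^2 + 1 —bump→ 4^2 + 1 = 17 —(−1)→ 16
16 —HB4→ 4^2 —bump→ 5^2 = 25 —(−1)→ 24
24 —HB5→ 4·5 + 4 —bump→ 4·6 + 4 = 28 —(−1)→ 27
27 —HB6→ 4·6 + 3 —bump→ 4·7 + 3 = 31 —(−1)→ 30
30 —HB7→ 4·7 + 2 —bump→ 4·8 + 2 = 34 —(−1)→ 33
33 —HB8→ 4·8 + 1 —bump→ 4·9 + 1 = 37 —(−1)→ 36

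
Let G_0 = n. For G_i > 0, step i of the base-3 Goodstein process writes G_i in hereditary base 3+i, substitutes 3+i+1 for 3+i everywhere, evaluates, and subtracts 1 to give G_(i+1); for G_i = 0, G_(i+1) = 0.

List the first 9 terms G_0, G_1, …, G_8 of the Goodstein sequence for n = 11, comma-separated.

(0) 11|_3 = 3^2 + 2 ↦ 4^2 + 2|_4 = 18 ⇒ 17
(1) 17|_4 = 4^2 + 1 ↦ 5^2 + 1|_5 = 26 ⇒ 25
(2) 25|_5 = 5^2 ↦ 6^2|_6 = 36 ⇒ 35
(3) 35|_6 = 5·6 + 5 ↦ 5·7 + 5|_7 = 40 ⇒ 39
(4) 39|_7 = 5·7 + 4 ↦ 5·8 + 4|_8 = 44 ⇒ 43
(5) 43|_8 = 5·8 + 3 ↦ 5·9 + 3|_9 = 48 ⇒ 47
(6) 47|_9 = 5·9 + 2 ↦ 5·10 + 2|_10 = 52 ⇒ 51
(7) 51|_10 = 5·10 + 1 ↦ 5·11 + 1|_11 = 56 ⇒ 55

11, 17, 25, 35, 39, 43, 47, 51, 55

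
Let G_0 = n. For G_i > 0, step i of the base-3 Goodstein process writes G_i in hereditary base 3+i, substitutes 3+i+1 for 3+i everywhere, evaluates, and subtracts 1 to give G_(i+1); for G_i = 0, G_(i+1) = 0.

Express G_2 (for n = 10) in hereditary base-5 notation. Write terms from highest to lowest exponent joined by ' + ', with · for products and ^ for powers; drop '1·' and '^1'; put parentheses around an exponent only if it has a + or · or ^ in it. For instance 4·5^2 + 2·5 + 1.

base 3: 10 = 3^2 + 1; at 4: 4^2 + 1 = 17; next = 16
base 4: 16 = 4^2; at 5: 5^2 = 25; next = 24

4·5 + 4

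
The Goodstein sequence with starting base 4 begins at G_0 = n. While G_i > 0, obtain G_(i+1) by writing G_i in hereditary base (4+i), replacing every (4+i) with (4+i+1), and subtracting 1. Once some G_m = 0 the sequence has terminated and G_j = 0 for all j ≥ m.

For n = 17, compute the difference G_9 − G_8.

base 4: 17 = 4^2 + 1; at 5: 5^2 + 1 = 26; next = 25
base 5: 25 = 5^2; at 6: 6^2 = 36; next = 35
base 6: 35 = 5·6 + 5; at 7: 5·7 + 5 = 40; next = 39
base 7: 39 = 5·7 + 4; at 8: 5·8 + 4 = 44; next = 43
base 8: 43 = 5·8 + 3; at 9: 5·9 + 3 = 48; next = 47
base 9: 47 = 5·9 + 2; at 10: 5·10 + 2 = 52; next = 51
base 10: 51 = 5·10 + 1; at 11: 5·11 + 1 = 56; next = 55
base 11: 55 = 5·11; at 12: 5·12 = 60; next = 59
base 12: 59 = 4·12 + 11; at 13: 4·13 + 11 = 63; next = 62

3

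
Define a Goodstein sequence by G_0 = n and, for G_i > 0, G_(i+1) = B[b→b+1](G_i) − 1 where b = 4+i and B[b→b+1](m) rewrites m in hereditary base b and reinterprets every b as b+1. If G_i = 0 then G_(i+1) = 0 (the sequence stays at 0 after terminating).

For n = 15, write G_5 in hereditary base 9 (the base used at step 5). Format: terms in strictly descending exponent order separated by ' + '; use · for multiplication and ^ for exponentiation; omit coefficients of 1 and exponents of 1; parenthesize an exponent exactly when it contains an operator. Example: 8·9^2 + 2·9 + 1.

base 4: 15 = 3·4 + 3; at 5: 3·5 + 3 = 18; next = 17
base 5: 17 = 3·5 + 2; at 6: 3·6 + 2 = 20; next = 19
base 6: 19 = 3·6 + 1; at 7: 3·7 + 1 = 22; next = 21
base 7: 21 = 3·7; at 8: 3·8 = 24; next = 23
base 8: 23 = 2·8 + 7; at 9: 2·9 + 7 = 25; next = 24

2·9 + 6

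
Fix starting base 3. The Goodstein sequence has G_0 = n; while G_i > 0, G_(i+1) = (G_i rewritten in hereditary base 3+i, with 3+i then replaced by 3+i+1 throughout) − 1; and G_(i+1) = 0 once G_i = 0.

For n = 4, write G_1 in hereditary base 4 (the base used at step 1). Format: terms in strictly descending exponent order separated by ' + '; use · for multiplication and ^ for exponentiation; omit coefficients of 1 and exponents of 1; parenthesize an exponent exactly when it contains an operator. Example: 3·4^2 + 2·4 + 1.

4

G_0=4  [base 3] 3 + 1  →[3↦4]→  4 + 1 = 5  −1 ⇒ G_1=4
G_1=4  [base 4] 4  →[4↦5]→  5 = 5  −1 ⇒ G_2=4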